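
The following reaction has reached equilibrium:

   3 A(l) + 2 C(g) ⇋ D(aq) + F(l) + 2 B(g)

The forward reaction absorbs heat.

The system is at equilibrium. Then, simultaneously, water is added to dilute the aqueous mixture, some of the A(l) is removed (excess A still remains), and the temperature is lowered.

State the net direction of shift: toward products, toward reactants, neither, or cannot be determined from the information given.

cannot be determined

Dilution lowers every aqueous concentration by the same factor. Δn_aq = 1 − 0 = +1, so the system shifts toward the side with more dissolved moles — to the right.
A is a pure liquid; its activity is 1 regardless of amount, so Q is unaffected — no shift from this change.
The forward reaction is endothermic. Lowering T favours the exothermic direction — shift to the left.
The individual effects push in opposite directions; without quantitative information the net direction cannot be determined.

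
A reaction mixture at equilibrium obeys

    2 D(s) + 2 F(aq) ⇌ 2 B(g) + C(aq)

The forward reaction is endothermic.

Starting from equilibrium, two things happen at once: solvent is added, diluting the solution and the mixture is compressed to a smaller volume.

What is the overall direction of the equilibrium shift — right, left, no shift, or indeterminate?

Dilution lowers every aqueous concentration by the same factor. Δn_aq = 1 − 2 = -1, so the system shifts toward the side with more dissolved moles — to the left.
Gas moles: reactants 0, products 2 (Δn_gas = +2). Compression shifts the system toward the side with fewer moles of gas — to the left.
All effects act in the same direction — net shift to the left.

left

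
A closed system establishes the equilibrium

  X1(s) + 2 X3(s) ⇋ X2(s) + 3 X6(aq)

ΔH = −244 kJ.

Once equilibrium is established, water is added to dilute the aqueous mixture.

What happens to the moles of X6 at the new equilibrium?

increases

Dilution lowers every aqueous concentration by the same factor. Δn_aq = 3 − 0 = +3, so the system shifts toward the side with more dissolved moles — to the right.
The net shift is to the right. X6 is a product, so its amount increases.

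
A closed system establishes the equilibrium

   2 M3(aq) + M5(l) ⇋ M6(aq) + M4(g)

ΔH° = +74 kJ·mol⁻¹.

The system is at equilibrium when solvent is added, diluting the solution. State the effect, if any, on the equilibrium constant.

unchanged

The equilibrium constant depends only on temperature. This perturbation may move the position of equilibrium, but since T is unchanged, K itself is unchanged.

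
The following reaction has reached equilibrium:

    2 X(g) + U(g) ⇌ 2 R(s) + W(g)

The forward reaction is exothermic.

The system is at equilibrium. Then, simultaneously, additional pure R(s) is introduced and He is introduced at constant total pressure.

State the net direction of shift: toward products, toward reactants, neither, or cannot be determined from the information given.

R is a pure solid; its activity is 1 regardless of amount, so Q is unaffected — no shift from this change.
Adding inert gas at constant total pressure expands the volume and lowers every reacting partial pressure. With Δn_gas = 1 − 3 = -2, Q moves away from K toward the side with fewer gas moles, so the system shifts toward the side with more gas moles — to the left.
Only the nonzero effect(s) matter; the net shift is to the left.

left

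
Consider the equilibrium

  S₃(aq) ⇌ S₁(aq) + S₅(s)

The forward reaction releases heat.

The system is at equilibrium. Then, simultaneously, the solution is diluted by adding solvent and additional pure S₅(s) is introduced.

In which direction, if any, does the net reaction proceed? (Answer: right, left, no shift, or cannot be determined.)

no shift

Dilution scales every aqueous concentration by the same factor. Δn_aq = 1 − 1 = 0, so Q is unchanged — no shift.
S₅ is a pure solid; its activity is 1 regardless of amount, so Q is unaffected — no shift from this change.
None of the changes alters Q relative to K, so there is no net shift.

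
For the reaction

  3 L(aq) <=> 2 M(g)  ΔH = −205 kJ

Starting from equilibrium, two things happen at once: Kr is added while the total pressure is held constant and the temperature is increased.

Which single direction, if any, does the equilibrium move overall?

cannot be determined

Adding inert gas at constant total pressure expands the volume and lowers every reacting partial pressure. With Δn_gas = 2 − 0 = +2, Q moves away from K toward the side with fewer gas moles, so the system shifts toward the side with more gas moles — to the right.
The forward reaction is exothermic. Raising T favours the endothermic direction — shift to the left.
The individual effects push in opposite directions; without quantitative information the net direction cannot be determined.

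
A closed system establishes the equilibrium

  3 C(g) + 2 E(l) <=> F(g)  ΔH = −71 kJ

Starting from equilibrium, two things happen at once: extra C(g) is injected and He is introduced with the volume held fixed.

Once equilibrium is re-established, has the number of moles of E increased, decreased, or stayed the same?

decreases

Adding C (g), a reactant, drives the reaction to the right.
At constant volume, adding an inert gas leaves every reacting species' partial pressure unchanged, so Q is unchanged — no shift from this change.
The net shift is to the right. E is a reactant, so its amount decreases.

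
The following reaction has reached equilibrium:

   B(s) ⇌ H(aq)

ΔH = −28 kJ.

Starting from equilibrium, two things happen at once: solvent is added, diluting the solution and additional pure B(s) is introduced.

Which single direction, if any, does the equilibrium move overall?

Dilution lowers every aqueous concentration by the same factor. Δn_aq = 1 − 0 = +1, so the system shifts toward the side with more dissolved moles — to the right.
B is a pure solid; its activity is 1 regardless of amount, so Q is unaffected — no shift from this change.
Only the nonzero effect(s) matter; the net shift is to the right.

right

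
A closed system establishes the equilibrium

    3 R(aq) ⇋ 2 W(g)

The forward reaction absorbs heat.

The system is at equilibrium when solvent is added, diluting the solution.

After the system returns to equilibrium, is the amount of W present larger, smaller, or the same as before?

Dilution lowers every aqueous concentration by the same factor. Δn_aq = 0 − 3 = -3, so the system shifts toward the side with more dissolved moles — to the left.
The net shift is to the left. W is a product, so its amount decreases.

decreases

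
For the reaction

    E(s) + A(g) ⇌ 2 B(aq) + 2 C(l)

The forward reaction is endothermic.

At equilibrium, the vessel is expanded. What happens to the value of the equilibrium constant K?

unchanged

The equilibrium constant depends only on temperature. This perturbation may move the position of equilibrium, but since T is unchanged, K itself is unchanged.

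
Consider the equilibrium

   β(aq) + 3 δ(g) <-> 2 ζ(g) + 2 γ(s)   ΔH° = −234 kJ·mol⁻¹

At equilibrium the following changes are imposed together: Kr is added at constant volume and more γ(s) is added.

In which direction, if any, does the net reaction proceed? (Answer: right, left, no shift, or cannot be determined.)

no shift

At constant volume, adding an inert gas leaves every reacting species' partial pressure unchanged, so Q is unchanged — no shift from this change.
γ is a pure solid; its activity is 1 regardless of amount, so Q is unaffected — no shift from this change.
None of the changes alters Q relative to K, so there is no net shift.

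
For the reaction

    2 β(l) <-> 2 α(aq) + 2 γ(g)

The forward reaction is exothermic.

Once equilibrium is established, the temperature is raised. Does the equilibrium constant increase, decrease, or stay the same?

K depends on temperature via the van 't Hoff relation. The forward reaction is exothermic, so raising T decreases K.

decreases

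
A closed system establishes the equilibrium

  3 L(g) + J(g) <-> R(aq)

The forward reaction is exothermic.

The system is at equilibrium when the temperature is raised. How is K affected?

K depends on temperature via the van 't Hoff relation. The forward reaction is exothermic, so raising T decreases K.

decreases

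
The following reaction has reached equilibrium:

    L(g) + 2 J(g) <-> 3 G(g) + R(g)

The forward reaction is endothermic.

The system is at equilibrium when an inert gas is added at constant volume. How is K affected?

unchanged

The equilibrium constant depends only on temperature. This perturbation changes neither the position of equilibrium nor K.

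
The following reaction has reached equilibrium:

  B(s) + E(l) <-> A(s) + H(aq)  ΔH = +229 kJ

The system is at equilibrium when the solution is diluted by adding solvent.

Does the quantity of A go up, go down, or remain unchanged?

Dilution lowers every aqueous concentration by the same factor. Δn_aq = 1 − 0 = +1, so the system shifts toward the side with more dissolved moles — to the right.
The net shift is to the right. A is a product, so its amount increases.

increases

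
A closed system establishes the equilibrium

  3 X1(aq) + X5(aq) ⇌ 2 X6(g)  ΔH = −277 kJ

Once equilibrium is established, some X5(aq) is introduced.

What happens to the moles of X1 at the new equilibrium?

Adding X5 (aq), a reactant, drives the reaction to the right.
The net shift is to the right. X1 is a reactant, so its amount decreases.

decreases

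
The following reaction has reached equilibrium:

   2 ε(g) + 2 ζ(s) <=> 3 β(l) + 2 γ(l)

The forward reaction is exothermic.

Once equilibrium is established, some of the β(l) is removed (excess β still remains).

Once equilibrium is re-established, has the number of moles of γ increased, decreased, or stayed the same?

β is a pure liquid; its activity is 1 regardless of amount, so Q is unaffected — no shift from this change.
No net shift occurs, so the amount of γ is unchanged.

unchanged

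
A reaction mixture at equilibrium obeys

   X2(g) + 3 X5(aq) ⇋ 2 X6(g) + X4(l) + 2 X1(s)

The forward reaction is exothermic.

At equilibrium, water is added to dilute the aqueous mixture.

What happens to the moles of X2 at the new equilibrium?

increases

Dilution lowers every aqueous concentration by the same factor. Δn_aq = 0 − 3 = -3, so the system shifts toward the side with more dissolved moles — to the left.
The net shift is to the left. X2 is a reactant, so its amount increases.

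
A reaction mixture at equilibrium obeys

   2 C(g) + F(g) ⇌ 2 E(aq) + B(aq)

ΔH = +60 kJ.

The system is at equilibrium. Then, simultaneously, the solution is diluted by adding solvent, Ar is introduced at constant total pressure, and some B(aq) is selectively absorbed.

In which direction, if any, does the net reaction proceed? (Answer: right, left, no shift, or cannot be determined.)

Dilution lowers every aqueous concentration by the same factor. Δn_aq = 3 − 0 = +3, so the system shifts toward the side with more dissolved moles — to the right.
Adding inert gas at constant total pressure expands the volume and lowers every reacting partial pressure. With Δn_gas = 0 − 3 = -3, Q moves away from K toward the side with fewer gas moles, so the system shifts toward the side with more gas moles — to the left.
Removing B (aq), a product, drives the reaction to the right.
The individual effects push in opposite directions; without quantitative information the net direction cannot be determined.

cannot be determined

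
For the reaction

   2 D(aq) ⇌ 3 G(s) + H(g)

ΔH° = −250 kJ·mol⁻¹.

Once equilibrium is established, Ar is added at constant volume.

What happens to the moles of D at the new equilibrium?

unchanged

At constant volume, adding an inert gas leaves every reacting species' partial pressure unchanged, so Q is unchanged — no shift from this change.
No net shift occurs, so the amount of D is unchanged.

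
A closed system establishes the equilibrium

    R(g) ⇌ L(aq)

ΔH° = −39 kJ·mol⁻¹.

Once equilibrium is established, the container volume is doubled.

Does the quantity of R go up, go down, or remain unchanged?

Gas moles: reactants 1, products 0 (Δn_gas = -1). Expansion shifts the system toward the side with more moles of gas — to the left.
The net shift is to the left. R is a reactant, so its amount increases.

increases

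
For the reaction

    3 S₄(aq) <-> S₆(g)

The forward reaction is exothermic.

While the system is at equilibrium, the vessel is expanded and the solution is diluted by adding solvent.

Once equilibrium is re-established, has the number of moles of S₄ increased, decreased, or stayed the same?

Gas moles: reactants 0, products 1 (Δn_gas = +1). Expansion shifts the system toward the side with more moles of gas — to the right.
Dilution lowers every aqueous concentration by the same factor. Δn_aq = 0 − 3 = -3, so the system shifts toward the side with more dissolved moles — to the left.
The two effects oppose each other, so the net shift — and hence the change in S₄ — cannot be determined from the given information.

cannot be determined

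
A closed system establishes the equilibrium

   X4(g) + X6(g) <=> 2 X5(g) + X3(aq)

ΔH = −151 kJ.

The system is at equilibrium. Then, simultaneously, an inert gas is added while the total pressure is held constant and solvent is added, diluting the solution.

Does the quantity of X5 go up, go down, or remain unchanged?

increases

Adding inert gas at constant total pressure expands the volume, scaling every reacting partial pressure by the same factor. Δn_gas = 2 − 2 = 0, so Q is unchanged — no shift.
Dilution lowers every aqueous concentration by the same factor. Δn_aq = 1 − 0 = +1, so the system shifts toward the side with more dissolved moles — to the right.
The net shift is to the right. X5 is a product, so its amount increases.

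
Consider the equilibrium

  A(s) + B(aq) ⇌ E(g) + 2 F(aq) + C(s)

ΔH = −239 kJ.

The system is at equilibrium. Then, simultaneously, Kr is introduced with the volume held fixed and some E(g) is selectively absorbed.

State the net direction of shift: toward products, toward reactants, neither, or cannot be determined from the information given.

At constant volume, adding an inert gas leaves every reacting species' partial pressure unchanged, so Q is unchanged — no shift from this change.
Removing E (g), a product, drives the reaction to the right.
Only the nonzero effect(s) matter; the net shift is to the right.

right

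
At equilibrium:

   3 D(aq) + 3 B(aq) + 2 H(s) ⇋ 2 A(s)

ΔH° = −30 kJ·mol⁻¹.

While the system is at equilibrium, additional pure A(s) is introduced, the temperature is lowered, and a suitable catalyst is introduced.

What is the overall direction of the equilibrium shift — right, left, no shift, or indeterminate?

right

A is a pure solid; its activity is 1 regardless of amount, so Q is unaffected — no shift from this change.
The forward reaction is exothermic. Lowering T favours the exothermic direction — shift to the right.
A catalyst speeds both forward and reverse rates equally; it changes neither Q nor K — no shift from this change.
Only the nonzero effect(s) matter; the net shift is to the right.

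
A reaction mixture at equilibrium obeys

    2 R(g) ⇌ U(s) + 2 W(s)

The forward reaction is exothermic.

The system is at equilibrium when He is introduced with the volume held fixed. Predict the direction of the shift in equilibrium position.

no shift

At constant volume, adding an inert gas leaves every reacting species' partial pressure unchanged, so Q is unchanged — no shift from this change.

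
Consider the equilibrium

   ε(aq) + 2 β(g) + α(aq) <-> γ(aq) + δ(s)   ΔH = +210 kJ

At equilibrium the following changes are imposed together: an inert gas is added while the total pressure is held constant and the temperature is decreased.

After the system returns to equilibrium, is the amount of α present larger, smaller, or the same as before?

Adding inert gas at constant total pressure expands the volume and lowers every reacting partial pressure. With Δn_gas = 0 − 2 = -2, Q moves away from K toward the side with fewer gas moles, so the system shifts toward the side with more gas moles — to the left.
The forward reaction is endothermic. Lowering T favours the exothermic direction — shift to the left.
The net shift is to the left. α is a reactant, so its amount increases.

increases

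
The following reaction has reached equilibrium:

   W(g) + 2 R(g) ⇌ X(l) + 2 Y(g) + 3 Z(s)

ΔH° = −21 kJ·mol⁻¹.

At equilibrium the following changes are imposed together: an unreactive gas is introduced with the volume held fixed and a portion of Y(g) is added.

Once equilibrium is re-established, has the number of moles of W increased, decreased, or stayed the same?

increases

At constant volume, adding an inert gas leaves every reacting species' partial pressure unchanged, so Q is unchanged — no shift from this change.
Adding Y (g), a product, drives the reaction to the left.
The net shift is to the left. W is a reactant, so its amount increases.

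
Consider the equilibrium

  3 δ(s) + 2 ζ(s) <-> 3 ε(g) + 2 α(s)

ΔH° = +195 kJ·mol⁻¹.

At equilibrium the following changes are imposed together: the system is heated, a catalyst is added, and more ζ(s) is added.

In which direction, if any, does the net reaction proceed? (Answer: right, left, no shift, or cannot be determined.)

right

The forward reaction is endothermic. Raising T favours the endothermic direction — shift to the right.
A catalyst speeds both forward and reverse rates equally; it changes neither Q nor K — no shift from this change.
ζ is a pure solid; its activity is 1 regardless of amount, so Q is unaffected — no shift from this change.
Only the nonzero effect(s) matter; the net shift is to the right.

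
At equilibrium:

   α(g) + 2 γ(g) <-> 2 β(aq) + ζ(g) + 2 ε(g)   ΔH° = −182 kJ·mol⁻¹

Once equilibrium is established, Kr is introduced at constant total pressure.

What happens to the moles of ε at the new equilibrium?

Adding inert gas at constant total pressure expands the volume, scaling every reacting partial pressure by the same factor. Δn_gas = 3 − 3 = 0, so Q is unchanged — no shift.
No net shift occurs, so the amount of ε is unchanged.

unchanged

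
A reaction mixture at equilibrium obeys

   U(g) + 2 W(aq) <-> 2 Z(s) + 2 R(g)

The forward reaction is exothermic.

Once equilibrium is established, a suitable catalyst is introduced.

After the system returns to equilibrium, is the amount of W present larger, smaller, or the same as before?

unchanged

A catalyst speeds both forward and reverse rates equally; it changes neither Q nor K — no shift from this change.
No net shift occurs, so the amount of W is unchanged.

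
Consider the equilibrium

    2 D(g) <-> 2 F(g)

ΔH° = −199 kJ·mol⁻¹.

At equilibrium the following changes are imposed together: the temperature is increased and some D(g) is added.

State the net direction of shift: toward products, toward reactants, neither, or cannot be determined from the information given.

cannot be determined

The forward reaction is exothermic. Raising T favours the endothermic direction — shift to the left.
Adding D (g), a reactant, drives the reaction to the right.
The individual effects push in opposite directions; without quantitative information the net direction cannot be determined.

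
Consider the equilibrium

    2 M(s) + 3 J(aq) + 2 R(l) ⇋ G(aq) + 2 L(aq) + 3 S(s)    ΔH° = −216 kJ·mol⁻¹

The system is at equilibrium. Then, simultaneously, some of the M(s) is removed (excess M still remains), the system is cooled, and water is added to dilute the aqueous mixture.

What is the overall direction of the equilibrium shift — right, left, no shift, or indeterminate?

right

M is a pure solid; its activity is 1 regardless of amount, so Q is unaffected — no shift from this change.
The forward reaction is exothermic. Lowering T favours the exothermic direction — shift to the right.
Dilution scales every aqueous concentration by the same factor. Δn_aq = 3 − 3 = 0, so Q is unchanged — no shift.
Only the nonzero effect(s) matter; the net shift is to the right.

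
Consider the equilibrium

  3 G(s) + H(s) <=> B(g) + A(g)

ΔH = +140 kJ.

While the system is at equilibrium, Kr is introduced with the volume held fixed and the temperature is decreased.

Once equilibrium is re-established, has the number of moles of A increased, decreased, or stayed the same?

At constant volume, adding an inert gas leaves every reacting species' partial pressure unchanged, so Q is unchanged — no shift from this change.
The forward reaction is endothermic. Lowering T favours the exothermic direction — shift to the left.
The net shift is to the left. A is a product, so its amount decreases.

decreases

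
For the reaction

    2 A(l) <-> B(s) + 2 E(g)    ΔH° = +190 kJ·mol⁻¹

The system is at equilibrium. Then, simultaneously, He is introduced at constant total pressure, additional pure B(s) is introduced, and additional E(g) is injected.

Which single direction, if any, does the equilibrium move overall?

cannot be determined

Adding inert gas at constant total pressure expands the volume and lowers every reacting partial pressure. With Δn_gas = 2 − 0 = +2, Q moves away from K toward the side with fewer gas moles, so the system shifts toward the side with more gas moles — to the right.
B is a pure solid; its activity is 1 regardless of amount, so Q is unaffected — no shift from this change.
Adding E (g), a product, drives the reaction to the left.
The individual effects push in opposite directions; without quantitative information the net direction cannot be determined.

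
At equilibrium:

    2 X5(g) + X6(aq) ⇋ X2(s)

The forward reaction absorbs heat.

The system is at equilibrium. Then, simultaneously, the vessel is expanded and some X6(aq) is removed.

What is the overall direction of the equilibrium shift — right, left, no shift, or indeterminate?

left

Gas moles: reactants 2, products 0 (Δn_gas = -2). Expansion shifts the system toward the side with more moles of gas — to the left.
Removing X6 (aq), a reactant, drives the reaction to the left.
All effects act in the same direction — net shift to the left.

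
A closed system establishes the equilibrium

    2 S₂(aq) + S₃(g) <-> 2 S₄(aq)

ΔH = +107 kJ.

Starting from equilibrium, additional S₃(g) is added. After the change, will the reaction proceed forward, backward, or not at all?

right

Adding S₃ (g), a reactant, drives the reaction to the right.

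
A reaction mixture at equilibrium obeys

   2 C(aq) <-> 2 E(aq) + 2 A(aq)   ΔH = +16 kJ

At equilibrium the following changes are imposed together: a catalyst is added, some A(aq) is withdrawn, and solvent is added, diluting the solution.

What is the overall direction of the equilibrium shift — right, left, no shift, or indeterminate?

right

A catalyst speeds both forward and reverse rates equally; it changes neither Q nor K — no shift from this change.
Removing A (aq), a product, drives the reaction to the right.
Dilution lowers every aqueous concentration by the same factor. Δn_aq = 4 − 2 = +2, so the system shifts toward the side with more dissolved moles — to the right.
Only the nonzero effect(s) matter; the net shift is to the right.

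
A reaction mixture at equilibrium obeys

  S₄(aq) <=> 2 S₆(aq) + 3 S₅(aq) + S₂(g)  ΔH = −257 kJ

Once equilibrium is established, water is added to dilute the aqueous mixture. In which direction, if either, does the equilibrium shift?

right

Dilution lowers every aqueous concentration by the same factor. Δn_aq = 5 − 1 = +4, so the system shifts toward the side with more dissolved moles — to the right.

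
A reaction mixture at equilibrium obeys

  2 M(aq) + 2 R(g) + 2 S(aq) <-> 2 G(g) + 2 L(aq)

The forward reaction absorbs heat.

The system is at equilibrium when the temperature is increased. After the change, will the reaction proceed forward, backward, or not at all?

The forward reaction is endothermic. Raising T favours the endothermic direction — shift to the right.

right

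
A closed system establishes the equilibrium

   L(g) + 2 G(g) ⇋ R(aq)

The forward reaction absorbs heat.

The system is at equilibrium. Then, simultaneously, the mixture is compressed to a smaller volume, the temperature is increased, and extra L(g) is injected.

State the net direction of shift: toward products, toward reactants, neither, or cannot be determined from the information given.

right

Gas moles: reactants 3, products 0 (Δn_gas = -3). Compression shifts the system toward the side with fewer moles of gas — to the right.
The forward reaction is endothermic. Raising T favours the endothermic direction — shift to the right.
Adding L (g), a reactant, drives the reaction to the right.
All effects act in the same direction — net shift to the right.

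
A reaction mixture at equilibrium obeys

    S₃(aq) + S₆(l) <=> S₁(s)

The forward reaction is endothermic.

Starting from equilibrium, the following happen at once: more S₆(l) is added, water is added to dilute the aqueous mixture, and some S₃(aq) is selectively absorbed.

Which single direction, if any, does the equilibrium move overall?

S₆ is a pure liquid; its activity is 1 regardless of amount, so Q is unaffected — no shift from this change.
Dilution lowers every aqueous concentration by the same factor. Δn_aq = 0 − 1 = -1, so the system shifts toward the side with more dissolved moles — to the left.
Removing S₃ (aq), a reactant, drives the reaction to the left.
Only the nonzero effect(s) matter; the net shift is to the left.

left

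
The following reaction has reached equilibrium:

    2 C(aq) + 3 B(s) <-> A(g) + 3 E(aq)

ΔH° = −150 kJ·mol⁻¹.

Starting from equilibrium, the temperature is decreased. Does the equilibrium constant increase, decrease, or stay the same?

increases

K depends on temperature via the van 't Hoff relation. The forward reaction is exothermic, so lowering T increases K.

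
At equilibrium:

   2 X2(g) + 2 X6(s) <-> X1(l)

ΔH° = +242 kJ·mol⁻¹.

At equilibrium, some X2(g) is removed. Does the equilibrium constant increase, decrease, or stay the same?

The equilibrium constant depends only on temperature. This perturbation may move the position of equilibrium, but since T is unchanged, K itself is unchanged.

unchanged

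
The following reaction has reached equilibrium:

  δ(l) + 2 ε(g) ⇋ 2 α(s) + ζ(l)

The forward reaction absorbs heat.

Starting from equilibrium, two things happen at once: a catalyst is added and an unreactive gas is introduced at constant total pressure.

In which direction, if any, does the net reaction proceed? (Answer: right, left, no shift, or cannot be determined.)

A catalyst speeds both forward and reverse rates equally; it changes neither Q nor K — no shift from this change.
Adding inert gas at constant total pressure expands the volume and lowers every reacting partial pressure. With Δn_gas = 0 − 2 = -2, Q moves away from K toward the side with fewer gas moles, so the system shifts toward the side with more gas moles — to the left.
Only the nonzero effect(s) matter; the net shift is to the left.

left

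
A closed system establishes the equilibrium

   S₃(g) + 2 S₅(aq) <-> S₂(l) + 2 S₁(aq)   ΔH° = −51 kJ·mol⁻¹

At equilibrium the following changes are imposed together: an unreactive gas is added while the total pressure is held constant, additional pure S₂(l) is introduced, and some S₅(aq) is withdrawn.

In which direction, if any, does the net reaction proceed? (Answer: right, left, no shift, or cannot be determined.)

Adding inert gas at constant total pressure expands the volume and lowers every reacting partial pressure. With Δn_gas = 0 − 1 = -1, Q moves away from K toward the side with fewer gas moles, so the system shifts toward the side with more gas moles — to the left.
S₂ is a pure liquid; its activity is 1 regardless of amount, so Q is unaffected — no shift from this change.
Removing S₅ (aq), a reactant, drives the reaction to the left.
Only the nonzero effect(s) matter; the net shift is to the left.

left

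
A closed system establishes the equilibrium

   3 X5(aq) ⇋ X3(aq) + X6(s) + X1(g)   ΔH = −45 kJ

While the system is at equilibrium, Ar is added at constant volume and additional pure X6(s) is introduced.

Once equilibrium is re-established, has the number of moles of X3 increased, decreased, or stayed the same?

At constant volume, adding an inert gas leaves every reacting species' partial pressure unchanged, so Q is unchanged — no shift from this change.
X6 is a pure solid; its activity is 1 regardless of amount, so Q is unaffected — no shift from this change.
No net shift occurs, so the amount of X3 is unchanged.

unchanged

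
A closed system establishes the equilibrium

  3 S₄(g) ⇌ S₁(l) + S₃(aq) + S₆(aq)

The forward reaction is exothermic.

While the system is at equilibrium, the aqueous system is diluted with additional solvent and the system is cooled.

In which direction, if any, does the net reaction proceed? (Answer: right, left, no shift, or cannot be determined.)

right

Dilution lowers every aqueous concentration by the same factor. Δn_aq = 2 − 0 = +2, so the system shifts toward the side with more dissolved moles — to the right.
The forward reaction is exothermic. Lowering T favours the exothermic direction — shift to the right.
All effects act in the same direction — net shift to the right.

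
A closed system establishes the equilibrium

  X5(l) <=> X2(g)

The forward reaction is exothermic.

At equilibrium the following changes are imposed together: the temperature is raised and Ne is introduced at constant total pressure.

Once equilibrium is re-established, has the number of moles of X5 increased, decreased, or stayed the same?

The forward reaction is exothermic. Raising T favours the endothermic direction — shift to the left.
Adding inert gas at constant total pressure expands the volume and lowers every reacting partial pressure. With Δn_gas = 1 − 0 = +1, Q moves away from K toward the side with fewer gas moles, so the system shifts toward the side with more gas moles — to the right.
The two effects oppose each other, so the net shift — and hence the change in X5 — cannot be determined from the given information.

cannot be determined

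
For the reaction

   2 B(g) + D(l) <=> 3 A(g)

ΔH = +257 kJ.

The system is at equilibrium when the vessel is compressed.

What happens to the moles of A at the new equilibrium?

Gas moles: reactants 2, products 3 (Δn_gas = +1). Compression shifts the system toward the side with fewer moles of gas — to the left.
The net shift is to the left. A is a product, so its amount decreases.

decreases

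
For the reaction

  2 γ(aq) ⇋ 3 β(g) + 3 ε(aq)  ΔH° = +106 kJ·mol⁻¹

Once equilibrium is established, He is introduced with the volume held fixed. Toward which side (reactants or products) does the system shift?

no shift

At constant volume, adding an inert gas leaves every reacting species' partial pressure unchanged, so Q is unchanged — no shift from this change.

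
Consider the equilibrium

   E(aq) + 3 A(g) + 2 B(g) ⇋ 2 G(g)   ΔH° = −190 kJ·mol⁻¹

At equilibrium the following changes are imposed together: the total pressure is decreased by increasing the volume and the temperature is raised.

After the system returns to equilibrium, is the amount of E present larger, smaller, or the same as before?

increases

Gas moles: reactants 5, products 2 (Δn_gas = -3). Expansion shifts the system toward the side with more moles of gas — to the left.
The forward reaction is exothermic. Raising T favours the endothermic direction — shift to the left.
The net shift is to the left. E is a reactant, so its amount increases.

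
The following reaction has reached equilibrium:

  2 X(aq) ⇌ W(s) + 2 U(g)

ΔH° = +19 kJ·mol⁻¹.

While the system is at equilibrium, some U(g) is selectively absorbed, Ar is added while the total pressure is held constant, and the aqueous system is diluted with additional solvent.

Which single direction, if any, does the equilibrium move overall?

cannot be determined

Removing U (g), a product, drives the reaction to the right.
Adding inert gas at constant total pressure expands the volume and lowers every reacting partial pressure. With Δn_gas = 2 − 0 = +2, Q moves away from K toward the side with fewer gas moles, so the system shifts toward the side with more gas moles — to the right.
Dilution lowers every aqueous concentration by the same factor. Δn_aq = 0 − 2 = -2, so the system shifts toward the side with more dissolved moles — to the left.
The individual effects push in opposite directions; without quantitative information the net direction cannot be determined.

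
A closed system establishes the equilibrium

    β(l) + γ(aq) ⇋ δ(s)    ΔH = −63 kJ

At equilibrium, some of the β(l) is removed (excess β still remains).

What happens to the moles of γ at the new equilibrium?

unchanged

β is a pure liquid; its activity is 1 regardless of amount, so Q is unaffected — no shift from this change.
No net shift occurs, so the amount of γ is unchanged.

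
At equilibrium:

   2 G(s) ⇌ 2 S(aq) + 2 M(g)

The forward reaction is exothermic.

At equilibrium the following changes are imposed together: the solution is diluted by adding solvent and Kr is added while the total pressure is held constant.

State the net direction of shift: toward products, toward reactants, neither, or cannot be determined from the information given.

Dilution lowers every aqueous concentration by the same factor. Δn_aq = 2 − 0 = +2, so the system shifts toward the side with more dissolved moles — to the right.
Adding inert gas at constant total pressure expands the volume and lowers every reacting partial pressure. With Δn_gas = 2 − 0 = +2, Q moves away from K toward the side with fewer gas moles, so the system shifts toward the side with more gas moles — to the right.
All effects act in the same direction — net shift to the right.

right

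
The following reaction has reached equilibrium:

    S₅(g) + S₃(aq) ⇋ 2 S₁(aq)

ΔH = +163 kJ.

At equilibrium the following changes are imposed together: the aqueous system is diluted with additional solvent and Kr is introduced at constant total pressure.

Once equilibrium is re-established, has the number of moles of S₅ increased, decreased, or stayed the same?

cannot be determined

Dilution lowers every aqueous concentration by the same factor. Δn_aq = 2 − 1 = +1, so the system shifts toward the side with more dissolved moles — to the right.
Adding inert gas at constant total pressure expands the volume and lowers every reacting partial pressure. With Δn_gas = 0 − 1 = -1, Q moves away from K toward the side with fewer gas moles, so the system shifts toward the side with more gas moles — to the left.
The two effects oppose each other, so the net shift — and hence the change in S₅ — cannot be determined from the given information.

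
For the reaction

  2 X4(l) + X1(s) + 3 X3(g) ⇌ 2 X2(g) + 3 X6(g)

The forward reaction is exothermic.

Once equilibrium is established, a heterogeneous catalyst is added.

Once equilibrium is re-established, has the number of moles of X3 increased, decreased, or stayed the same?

A catalyst speeds both forward and reverse rates equally; it changes neither Q nor K — no shift from this change.
No net shift occurs, so the amount of X3 is unchanged.

unchanged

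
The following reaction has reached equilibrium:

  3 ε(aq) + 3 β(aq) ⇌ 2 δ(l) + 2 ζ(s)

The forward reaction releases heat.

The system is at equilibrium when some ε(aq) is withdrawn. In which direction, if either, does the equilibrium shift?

Removing ε (aq), a reactant, drives the reaction to the left.

left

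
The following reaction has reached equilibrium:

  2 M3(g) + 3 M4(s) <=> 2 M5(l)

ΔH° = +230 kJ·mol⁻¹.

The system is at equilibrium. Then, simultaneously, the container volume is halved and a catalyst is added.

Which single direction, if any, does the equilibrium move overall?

right

Gas moles: reactants 2, products 0 (Δn_gas = -2). Compression shifts the system toward the side with fewer moles of gas — to the right.
A catalyst speeds both forward and reverse rates equally; it changes neither Q nor K — no shift from this change.
Only the nonzero effect(s) matter; the net shift is to the right.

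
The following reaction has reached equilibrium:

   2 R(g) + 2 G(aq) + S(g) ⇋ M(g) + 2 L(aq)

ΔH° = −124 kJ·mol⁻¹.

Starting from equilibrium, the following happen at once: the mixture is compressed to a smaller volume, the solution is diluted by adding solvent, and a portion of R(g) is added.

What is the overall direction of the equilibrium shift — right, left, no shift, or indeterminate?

Gas moles: reactants 3, products 1 (Δn_gas = -2). Compression shifts the system toward the side with fewer moles of gas — to the right.
Dilution scales every aqueous concentration by the same factor. Δn_aq = 2 − 2 = 0, so Q is unchanged — no shift.
Adding R (g), a reactant, drives the reaction to the right.
Only the nonzero effect(s) matter; the net shift is to the right.

right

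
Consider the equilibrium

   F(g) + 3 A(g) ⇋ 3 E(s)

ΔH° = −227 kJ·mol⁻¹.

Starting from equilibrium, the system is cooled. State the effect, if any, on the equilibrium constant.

increases

K depends on temperature via the van 't Hoff relation. The forward reaction is exothermic, so lowering T increases K.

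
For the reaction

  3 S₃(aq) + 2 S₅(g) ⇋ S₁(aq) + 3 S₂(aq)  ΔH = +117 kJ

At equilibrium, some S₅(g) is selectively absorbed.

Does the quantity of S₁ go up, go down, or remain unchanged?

Removing S₅ (g), a reactant, drives the reaction to the left.
The net shift is to the left. S₁ is a product, so its amount decreases.

decreases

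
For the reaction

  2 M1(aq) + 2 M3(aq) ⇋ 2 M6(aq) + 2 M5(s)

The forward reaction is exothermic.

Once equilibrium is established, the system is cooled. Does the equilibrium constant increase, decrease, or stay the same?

increases

K depends on temperature via the van 't Hoff relation. The forward reaction is exothermic, so lowering T increases K.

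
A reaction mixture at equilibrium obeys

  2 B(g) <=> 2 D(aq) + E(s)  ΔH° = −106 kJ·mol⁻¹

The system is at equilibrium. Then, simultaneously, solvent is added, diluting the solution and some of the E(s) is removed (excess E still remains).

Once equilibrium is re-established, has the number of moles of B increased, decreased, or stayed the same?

Dilution lowers every aqueous concentration by the same factor. Δn_aq = 2 − 0 = +2, so the system shifts toward the side with more dissolved moles — to the right.
E is a pure solid; its activity is 1 regardless of amount, so Q is unaffected — no shift from this change.
The net shift is to the right. B is a reactant, so its amount decreases.

decreases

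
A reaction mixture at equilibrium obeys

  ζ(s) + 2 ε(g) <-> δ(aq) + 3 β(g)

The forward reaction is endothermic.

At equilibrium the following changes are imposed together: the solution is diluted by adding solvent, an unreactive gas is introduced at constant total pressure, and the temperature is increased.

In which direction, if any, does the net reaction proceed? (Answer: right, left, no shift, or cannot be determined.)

Dilution lowers every aqueous concentration by the same factor. Δn_aq = 1 − 0 = +1, so the system shifts toward the side with more dissolved moles — to the right.
Adding inert gas at constant total pressure expands the volume and lowers every reacting partial pressure. With Δn_gas = 3 − 2 = +1, Q moves away from K toward the side with fewer gas moles, so the system shifts toward the side with more gas moles — to the right.
The forward reaction is endothermic. Raising T favours the endothermic direction — shift to the right.
All effects act in the same direction — net shift to the right.

right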